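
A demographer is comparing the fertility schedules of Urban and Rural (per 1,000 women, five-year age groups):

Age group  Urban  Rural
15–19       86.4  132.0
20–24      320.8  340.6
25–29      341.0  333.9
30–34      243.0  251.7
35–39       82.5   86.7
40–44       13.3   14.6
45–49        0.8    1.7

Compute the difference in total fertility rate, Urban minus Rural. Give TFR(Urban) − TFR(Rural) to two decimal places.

Urban:
  Sum of ASFRs = 86.4 + 320.8 + 341.0 + 243.0 + 82.5 + 13.3 + 0.8 = 1087.8
  TFR = 5 × 1087.8 / 1000 = 5.439
Rural:
  Sum of ASFRs = 132.0 + 340.6 + 333.9 + 251.7 + 86.7 + 14.6 + 1.7 = 1161.2
  TFR = 5 × 1161.2 / 1000 = 5.806
Difference = 5.439 − 5.806 = -0.367

-0.37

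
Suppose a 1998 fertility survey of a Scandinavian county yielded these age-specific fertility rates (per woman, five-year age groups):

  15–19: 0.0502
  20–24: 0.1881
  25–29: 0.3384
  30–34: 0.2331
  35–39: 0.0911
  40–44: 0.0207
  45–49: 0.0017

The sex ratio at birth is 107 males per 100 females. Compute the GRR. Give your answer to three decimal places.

Proportion female at birth = 100 / (100 + 107) = 0.48309.
Sum of ASFRs = 0.0502 + 0.1881 + 0.3384 + 0.2331 + 0.0911 + 0.0207 + 0.0017 = 0.9233
TFR = 5 × 0.9233 = 4.6165
GRR = 0.48309 × 4.6165 = 2.23018

2.230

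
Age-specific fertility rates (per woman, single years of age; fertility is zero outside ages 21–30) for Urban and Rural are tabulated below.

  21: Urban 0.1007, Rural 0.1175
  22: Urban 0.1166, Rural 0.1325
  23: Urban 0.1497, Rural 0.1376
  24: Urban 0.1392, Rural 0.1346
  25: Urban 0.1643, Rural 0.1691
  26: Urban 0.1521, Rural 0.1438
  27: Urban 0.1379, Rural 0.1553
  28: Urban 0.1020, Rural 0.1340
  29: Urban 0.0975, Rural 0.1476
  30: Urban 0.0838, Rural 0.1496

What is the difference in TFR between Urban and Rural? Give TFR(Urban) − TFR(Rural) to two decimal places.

-0.18

Urban:
  Sum of ASFRs = 0.1007 + 0.1166 + 0.1497 + 0.1392 + 0.1643 + 0.1521 + 0.1379 + 0.1020 + 0.0975 + 0.0838 = 1.2438
  TFR = 1.2438
Rural:
  Sum of ASFRs = 0.1175 + 0.1325 + 0.1376 + 0.1346 + 0.1691 + 0.1438 + 0.1553 + 0.1340 + 0.1476 + 0.1496 = 1.4216
  TFR = 1.4216
Difference = 1.2438 − 1.4216 = -0.1778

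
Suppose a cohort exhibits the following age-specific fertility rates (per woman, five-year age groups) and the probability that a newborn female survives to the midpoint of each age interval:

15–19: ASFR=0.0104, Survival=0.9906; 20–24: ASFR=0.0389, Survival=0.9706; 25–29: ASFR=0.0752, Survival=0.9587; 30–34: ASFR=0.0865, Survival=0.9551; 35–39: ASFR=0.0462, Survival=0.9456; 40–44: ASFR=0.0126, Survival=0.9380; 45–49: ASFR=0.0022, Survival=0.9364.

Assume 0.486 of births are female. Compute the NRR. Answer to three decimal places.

0.633

Proportion female at birth = 0.486.
Each age group contributes 5 × ASFR × survival:
  15–19: 5 × 0.0104 × 0.9906 = 0.05151
  20–24: 5 × 0.0389 × 0.9706 = 0.18878
  25–29: 5 × 0.0752 × 0.9587 = 0.36047
  30–34: 5 × 0.0865 × 0.9551 = 0.41308
  35–39: 5 × 0.0462 × 0.9456 = 0.21843
  40–44: 5 × 0.0126 × 0.9380 = 0.05909
  45–49: 5 × 0.0022 × 0.9364 = 0.01030
Sum = 1.30166
NRR = 0.486 × 1.30166 = 0.63261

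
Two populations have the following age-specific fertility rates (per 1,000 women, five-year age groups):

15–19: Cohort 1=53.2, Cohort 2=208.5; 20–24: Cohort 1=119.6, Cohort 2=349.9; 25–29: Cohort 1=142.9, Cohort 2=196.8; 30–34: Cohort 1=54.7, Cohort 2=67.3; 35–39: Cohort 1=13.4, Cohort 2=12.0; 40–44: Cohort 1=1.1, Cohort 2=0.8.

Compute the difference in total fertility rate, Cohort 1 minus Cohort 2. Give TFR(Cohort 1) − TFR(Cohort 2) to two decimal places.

-2.25

Cohort 1:
  Sum of ASFRs = 53.2 + 119.6 + 142.9 + 54.7 + 13.4 + 1.1 = 384.9
  TFR = 5 × 384.9 / 1000 = 1.9245
Cohort 2:
  Sum of ASFRs = 208.5 + 349.9 + 196.8 + 67.3 + 12.0 + 0.8 = 835.3
  TFR = 5 × 835.3 / 1000 = 4.1765
Difference = 1.9245 − 4.1765 = -2.252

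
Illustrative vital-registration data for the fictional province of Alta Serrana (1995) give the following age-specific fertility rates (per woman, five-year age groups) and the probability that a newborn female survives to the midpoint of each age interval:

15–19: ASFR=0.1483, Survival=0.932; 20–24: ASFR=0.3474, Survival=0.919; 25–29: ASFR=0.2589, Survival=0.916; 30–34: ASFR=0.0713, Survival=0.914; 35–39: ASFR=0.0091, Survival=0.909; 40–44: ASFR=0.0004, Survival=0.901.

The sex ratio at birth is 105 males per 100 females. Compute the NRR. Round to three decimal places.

1.874

Proportion female at birth = 100 / (100 + 105) = 0.48780.
Survival-weighted fertility by age (5·fₓ·Sₓ):
  15–19: 5 × 0.1483 × 0.932 = 0.69108
  20–24: 5 × 0.3474 × 0.919 = 1.59630
  25–29: 5 × 0.2589 × 0.916 = 1.18576
  30–34: 5 × 0.0713 × 0.914 = 0.32584
  35–39: 5 × 0.0091 × 0.909 = 0.04136
  40–44: 5 × 0.0004 × 0.901 = 0.00180
Sum = 3.84214
NRR = 0.48780 × 3.84214 = 1.87420
With NRR above 1 the population is above replacement fertility.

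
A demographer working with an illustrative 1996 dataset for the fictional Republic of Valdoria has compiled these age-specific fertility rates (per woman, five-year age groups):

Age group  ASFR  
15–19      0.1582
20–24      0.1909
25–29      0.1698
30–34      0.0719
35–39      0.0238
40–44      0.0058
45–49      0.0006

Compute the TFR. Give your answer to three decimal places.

3.105

Sum of ASFRs = 0.1582 + 0.1909 + 0.1698 + 0.0719 + 0.0238 + 0.0058 + 0.0006 = 0.6210
TFR = 5 × 0.6210 = 3.105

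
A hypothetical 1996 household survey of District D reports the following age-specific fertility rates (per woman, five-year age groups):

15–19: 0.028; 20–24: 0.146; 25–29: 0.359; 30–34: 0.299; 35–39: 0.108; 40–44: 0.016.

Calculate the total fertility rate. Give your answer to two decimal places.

4.78

Sum of ASFRs = 0.028 + 0.146 + 0.359 + 0.299 + 0.108 + 0.016 = 0.956
TFR = 5 × 0.956 = 4.78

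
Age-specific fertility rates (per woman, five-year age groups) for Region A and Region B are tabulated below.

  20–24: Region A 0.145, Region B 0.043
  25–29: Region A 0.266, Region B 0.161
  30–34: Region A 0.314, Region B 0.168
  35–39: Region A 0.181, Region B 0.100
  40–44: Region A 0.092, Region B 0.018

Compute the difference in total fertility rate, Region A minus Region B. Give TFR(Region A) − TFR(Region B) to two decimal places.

Region A:
  Sum of ASFRs = 0.145 + 0.266 + 0.314 + 0.181 + 0.092 = 0.998
  TFR = 5 × 0.998 = 4.99
Region B:
  Sum of ASFRs = 0.043 + 0.161 + 0.168 + 0.100 + 0.018 = 0.490
  TFR = 5 × 0.490 = 2.45
Difference = 4.99 − 2.45 = 2.54

2.54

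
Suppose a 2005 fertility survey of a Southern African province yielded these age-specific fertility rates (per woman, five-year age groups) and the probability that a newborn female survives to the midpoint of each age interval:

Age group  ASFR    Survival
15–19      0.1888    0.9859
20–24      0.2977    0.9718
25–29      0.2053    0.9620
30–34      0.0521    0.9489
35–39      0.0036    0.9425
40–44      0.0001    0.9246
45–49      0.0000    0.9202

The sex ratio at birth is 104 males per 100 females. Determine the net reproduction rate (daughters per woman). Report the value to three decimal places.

1.779

Proportion female at birth = 100 / (100 + 104) = 0.49020.
Weighting each age-specific rate by interval width and survival:
  15–19: 5 × 0.1888 × 0.9859 = 0.93069
  20–24: 5 × 0.2977 × 0.9718 = 1.44652
  25–29: 5 × 0.2053 × 0.9620 = 0.98749
  30–34: 5 × 0.0521 × 0.9489 = 0.24719
  35–39: 5 × 0.0036 × 0.9425 = 0.01697
  40–44: 5 × 0.0001 × 0.9246 = 0.00046
  45–49: 5 × 0.0000 × 0.9202 = 0.00000
Sum = 3.62932
NRR = 0.49020 × 3.62932 = 1.77909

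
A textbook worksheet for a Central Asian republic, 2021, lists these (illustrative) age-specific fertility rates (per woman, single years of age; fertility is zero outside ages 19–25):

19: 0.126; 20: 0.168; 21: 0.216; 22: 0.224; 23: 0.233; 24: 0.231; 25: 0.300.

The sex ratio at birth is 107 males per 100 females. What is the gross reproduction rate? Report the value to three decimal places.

0.724

Proportion female at birth = 100 / (100 + 107) = 0.48309.
Sum of ASFRs = 0.126 + 0.168 + 0.216 + 0.224 + 0.233 + 0.231 + 0.300 = 1.498
TFR = 1.498
GRR = 0.48309 × 1.498 = 0.72367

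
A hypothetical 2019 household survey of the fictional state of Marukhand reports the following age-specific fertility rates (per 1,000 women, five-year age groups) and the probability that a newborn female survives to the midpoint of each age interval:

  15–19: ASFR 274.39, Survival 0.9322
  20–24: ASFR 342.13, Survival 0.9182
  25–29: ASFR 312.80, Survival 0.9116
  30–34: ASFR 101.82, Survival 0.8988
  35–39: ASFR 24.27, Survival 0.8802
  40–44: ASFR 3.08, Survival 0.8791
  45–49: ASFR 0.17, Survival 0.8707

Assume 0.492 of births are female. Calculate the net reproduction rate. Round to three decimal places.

2.388

Proportion female at birth = 0.492.
Weighting each age-specific rate by interval width and survival:
  15–19: 5 × 274.39/1000 × 0.9322 = 1.27893
  20–24: 5 × 342.13/1000 × 0.9182 = 1.57072
  25–29: 5 × 312.80/1000 × 0.9116 = 1.42574
  30–34: 5 × 101.82/1000 × 0.8988 = 0.45758
  35–39: 5 × 24.27/1000 × 0.8802 = 0.10681
  40–44: 5 × 3.08/1000 × 0.8791 = 0.01354
  45–49: 5 × 0.17/1000 × 0.8707 = 0.00074
Sum = 4.85406
NRR = 0.492 × 4.85406 = 2.38820
An NRR exceeding 1 indicates intrinsic growth under these rates.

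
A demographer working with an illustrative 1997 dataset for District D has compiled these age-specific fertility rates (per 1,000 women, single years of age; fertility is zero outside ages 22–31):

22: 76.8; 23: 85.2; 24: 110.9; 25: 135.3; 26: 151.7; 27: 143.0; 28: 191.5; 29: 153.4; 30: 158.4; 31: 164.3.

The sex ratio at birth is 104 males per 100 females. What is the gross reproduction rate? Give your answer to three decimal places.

Proportion female at birth = 100 / (100 + 104) = 0.49020.
Sum of ASFRs = 76.8 + 85.2 + 110.9 + 135.3 + 151.7 + 143.0 + 191.5 + 153.4 + 158.4 + 164.3 = 1370.5
TFR = 1370.5 / 1000 = 1.3705
GRR = 0.49020 × 1.3705 = 0.67182

0.672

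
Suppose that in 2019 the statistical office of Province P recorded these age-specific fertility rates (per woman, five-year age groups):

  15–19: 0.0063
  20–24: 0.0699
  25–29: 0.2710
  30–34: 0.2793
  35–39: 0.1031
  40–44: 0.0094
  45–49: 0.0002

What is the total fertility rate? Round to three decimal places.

Sum of ASFRs = 0.0063 + 0.0699 + 0.2710 + 0.2793 + 0.1031 + 0.0094 + 0.0002 = 0.7392
TFR = 5 × 0.7392 = 3.696

3.696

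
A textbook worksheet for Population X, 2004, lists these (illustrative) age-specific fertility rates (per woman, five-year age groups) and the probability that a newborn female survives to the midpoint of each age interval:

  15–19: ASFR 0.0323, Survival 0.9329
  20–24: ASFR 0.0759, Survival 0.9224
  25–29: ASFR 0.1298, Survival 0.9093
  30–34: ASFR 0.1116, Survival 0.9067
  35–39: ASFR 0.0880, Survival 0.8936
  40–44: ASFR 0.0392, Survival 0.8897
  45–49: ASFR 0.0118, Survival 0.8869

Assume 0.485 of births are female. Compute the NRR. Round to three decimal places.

Proportion female at birth = 0.485.
Each age group contributes 5 × ASFR × survival:
  15–19: 5 × 0.0323 × 0.9329 = 0.15066
  20–24: 5 × 0.0759 × 0.9224 = 0.35005
  25–29: 5 × 0.1298 × 0.9093 = 0.59014
  30–34: 5 × 0.1116 × 0.9067 = 0.50594
  35–39: 5 × 0.0880 × 0.8936 = 0.39318
  40–44: 5 × 0.0392 × 0.8897 = 0.17438
  45–49: 5 × 0.0118 × 0.8869 = 0.05233
Sum = 2.21668
NRR = 0.485 × 2.21668 = 1.07509
With NRR above 1 the population is above replacement fertility.

1.075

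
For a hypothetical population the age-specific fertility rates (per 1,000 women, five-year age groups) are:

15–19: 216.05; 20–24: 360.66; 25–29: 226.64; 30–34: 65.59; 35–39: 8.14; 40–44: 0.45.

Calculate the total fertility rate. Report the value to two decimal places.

4.39

Sum of ASFRs = 216.05 + 360.66 + 226.64 + 65.59 + 8.14 + 0.45 = 877.53
TFR = 5 × 877.53 / 1000 = 4.38765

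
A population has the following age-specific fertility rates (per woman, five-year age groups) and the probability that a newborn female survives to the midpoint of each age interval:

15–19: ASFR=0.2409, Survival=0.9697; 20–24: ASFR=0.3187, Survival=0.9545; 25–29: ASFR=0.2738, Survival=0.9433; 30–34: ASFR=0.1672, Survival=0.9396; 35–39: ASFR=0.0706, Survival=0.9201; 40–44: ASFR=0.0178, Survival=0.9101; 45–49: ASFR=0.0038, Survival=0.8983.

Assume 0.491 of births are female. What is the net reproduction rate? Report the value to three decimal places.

Proportion female at birth = 0.491.
Weighting each age-specific rate by interval width and survival:
  15–19: 5 × 0.2409 × 0.9697 = 1.16800
  20–24: 5 × 0.3187 × 0.9545 = 1.52100
  25–29: 5 × 0.2738 × 0.9433 = 1.29138
  30–34: 5 × 0.1672 × 0.9396 = 0.78551
  35–39: 5 × 0.0706 × 0.9201 = 0.32480
  40–44: 5 × 0.0178 × 0.9101 = 0.08100
  45–49: 5 × 0.0038 × 0.8983 = 0.01707
Sum = 5.18876
NRR = 0.491 × 5.18876 = 2.54768

2.548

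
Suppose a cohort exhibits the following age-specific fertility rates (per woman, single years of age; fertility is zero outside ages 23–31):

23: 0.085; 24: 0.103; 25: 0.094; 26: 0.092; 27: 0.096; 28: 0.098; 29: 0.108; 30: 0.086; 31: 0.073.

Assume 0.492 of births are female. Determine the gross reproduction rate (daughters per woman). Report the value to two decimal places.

Proportion female at birth = 0.492.
Sum of ASFRs = 0.085 + 0.103 + 0.094 + 0.092 + 0.096 + 0.098 + 0.108 + 0.086 + 0.073 = 0.835
TFR = 0.835
GRR = 0.492 × 0.835 = 0.41082

0.41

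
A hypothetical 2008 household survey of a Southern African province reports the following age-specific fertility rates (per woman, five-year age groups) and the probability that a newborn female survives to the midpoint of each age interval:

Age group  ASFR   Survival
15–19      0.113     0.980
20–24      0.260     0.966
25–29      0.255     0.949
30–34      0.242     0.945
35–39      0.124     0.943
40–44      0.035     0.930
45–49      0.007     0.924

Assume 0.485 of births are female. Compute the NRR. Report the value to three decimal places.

2.397

Proportion female at birth = 0.485.
Each age group contributes 5 × ASFR × survival:
  15–19: 5 × 0.113 × 0.980 = 0.55370
  20–24: 5 × 0.260 × 0.966 = 1.25580
  25–29: 5 × 0.255 × 0.949 = 1.20998
  30–34: 5 × 0.242 × 0.945 = 1.14345
  35–39: 5 × 0.124 × 0.943 = 0.58466
  40–44: 5 × 0.035 × 0.930 = 0.16275
  45–49: 5 × 0.007 × 0.924 = 0.03234
Sum = 4.94268
NRR = 0.485 × 4.94268 = 2.39720
NRR > 1, so each generation more than replaces itself.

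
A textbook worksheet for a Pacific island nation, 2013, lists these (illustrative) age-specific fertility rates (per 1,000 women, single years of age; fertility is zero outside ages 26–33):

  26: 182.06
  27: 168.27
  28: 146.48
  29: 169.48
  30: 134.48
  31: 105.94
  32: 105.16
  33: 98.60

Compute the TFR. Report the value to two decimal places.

Sum of ASFRs = 182.06 + 168.27 + 146.48 + 169.48 + 134.48 + 105.94 + 105.16 + 98.60 = 1110.47
TFR = 1110.47 / 1000 = 1.11047

1.11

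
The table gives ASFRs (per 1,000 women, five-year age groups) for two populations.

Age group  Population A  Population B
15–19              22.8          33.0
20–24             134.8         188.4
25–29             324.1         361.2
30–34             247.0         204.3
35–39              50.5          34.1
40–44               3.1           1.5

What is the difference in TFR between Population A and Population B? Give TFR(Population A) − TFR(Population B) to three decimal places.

Population A:
  Sum of ASFRs = 22.8 + 134.8 + 324.1 + 247.0 + 50.5 + 3.1 = 782.3
  TFR = 5 × 782.3 / 1000 = 3.9115
Population B:
  Sum of ASFRs = 33.0 + 188.4 + 361.2 + 204.3 + 34.1 + 1.5 = 822.5
  TFR = 5 × 822.5 / 1000 = 4.1125
Difference = 3.9115 − 4.1125 = -0.201

-0.201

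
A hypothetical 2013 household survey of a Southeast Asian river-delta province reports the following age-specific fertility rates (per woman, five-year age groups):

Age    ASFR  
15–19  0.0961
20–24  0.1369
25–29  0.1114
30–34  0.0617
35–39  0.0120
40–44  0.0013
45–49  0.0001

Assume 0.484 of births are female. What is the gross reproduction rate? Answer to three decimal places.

Proportion female at birth = 0.484.
Sum of ASFRs = 0.0961 + 0.1369 + 0.1114 + 0.0617 + 0.0120 + 0.0013 + 0.0001 = 0.4195
TFR = 5 × 0.4195 = 2.0975
GRR = 0.484 × 2.0975 = 1.01519

1.015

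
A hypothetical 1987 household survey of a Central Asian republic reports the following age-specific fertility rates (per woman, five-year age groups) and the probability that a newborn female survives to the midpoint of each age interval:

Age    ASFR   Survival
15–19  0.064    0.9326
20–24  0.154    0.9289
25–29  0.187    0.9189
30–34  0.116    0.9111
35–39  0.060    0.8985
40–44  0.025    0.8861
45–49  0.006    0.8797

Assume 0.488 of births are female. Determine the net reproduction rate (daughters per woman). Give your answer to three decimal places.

Proportion female at birth = 0.488.
Survival-weighted fertility by age (5·fₓ·Sₓ):
  15–19: 5 × 0.064 × 0.9326 = 0.29843
  20–24: 5 × 0.154 × 0.9289 = 0.71525
  25–29: 5 × 0.187 × 0.9189 = 0.85917
  30–34: 5 × 0.116 × 0.9111 = 0.52844
  35–39: 5 × 0.060 × 0.8985 = 0.26955
  40–44: 5 × 0.025 × 0.8861 = 0.11076
  45–49: 5 × 0.006 × 0.8797 = 0.02639
Sum = 2.80799
NRR = 0.488 × 2.80799 = 1.37030

1.370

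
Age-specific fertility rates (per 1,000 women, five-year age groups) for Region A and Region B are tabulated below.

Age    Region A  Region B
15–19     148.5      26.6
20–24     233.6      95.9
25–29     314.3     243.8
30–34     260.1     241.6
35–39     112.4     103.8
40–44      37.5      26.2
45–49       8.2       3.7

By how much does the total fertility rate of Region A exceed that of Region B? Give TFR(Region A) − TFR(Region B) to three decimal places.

Region A:
  Sum of ASFRs = 148.5 + 233.6 + 314.3 + 260.1 + 112.4 + 37.5 + 8.2 = 1114.6
  TFR = 5 × 1114.6 / 1000 = 5.573
Region B:
  Sum of ASFRs = 26.6 + 95.9 + 243.8 + 241.6 + 103.8 + 26.2 + 3.7 = 741.6
  TFR = 5 × 741.6 / 1000 = 3.708
Difference = 5.573 − 3.708 = 1.865

1.865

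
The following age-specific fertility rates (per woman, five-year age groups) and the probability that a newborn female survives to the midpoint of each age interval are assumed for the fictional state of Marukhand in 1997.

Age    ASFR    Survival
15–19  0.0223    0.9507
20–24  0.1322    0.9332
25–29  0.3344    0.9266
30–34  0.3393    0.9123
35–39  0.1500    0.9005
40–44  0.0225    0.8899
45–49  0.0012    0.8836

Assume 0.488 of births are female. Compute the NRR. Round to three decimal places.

2.245

Proportion female at birth = 0.488.
Survival-weighted fertility by age (5·fₓ·Sₓ):
  15–19: 5 × 0.0223 × 0.9507 = 0.10600
  20–24: 5 × 0.1322 × 0.9332 = 0.61685
  25–29: 5 × 0.3344 × 0.9266 = 1.54928
  30–34: 5 × 0.3393 × 0.9123 = 1.54772
  35–39: 5 × 0.1500 × 0.9005 = 0.67538
  40–44: 5 × 0.0225 × 0.8899 = 0.10011
  45–49: 5 × 0.0012 × 0.8836 = 0.00530
Sum = 4.60064
NRR = 0.488 × 4.60064 = 2.24511
NRR > 1, so each generation more than replaces itself.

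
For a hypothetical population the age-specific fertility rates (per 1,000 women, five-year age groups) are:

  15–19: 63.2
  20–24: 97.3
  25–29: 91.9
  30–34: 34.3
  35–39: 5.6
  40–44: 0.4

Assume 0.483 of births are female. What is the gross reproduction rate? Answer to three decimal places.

Proportion female at birth = 0.483.
Sum of ASFRs = 63.2 + 97.3 + 91.9 + 34.3 + 5.6 + 0.4 = 292.7
TFR = 5 × 292.7 / 1000 = 1.4635
GRR = 0.483 × 1.4635 = 0.70687

0.707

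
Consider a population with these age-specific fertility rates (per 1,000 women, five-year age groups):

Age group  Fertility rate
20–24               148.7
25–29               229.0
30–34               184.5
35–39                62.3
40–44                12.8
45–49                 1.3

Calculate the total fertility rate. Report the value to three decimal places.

3.193

Sum of ASFRs = 148.7 + 229.0 + 184.5 + 62.3 + 12.8 + 1.3 = 638.6
TFR = 5 × 638.6 / 1000 = 3.193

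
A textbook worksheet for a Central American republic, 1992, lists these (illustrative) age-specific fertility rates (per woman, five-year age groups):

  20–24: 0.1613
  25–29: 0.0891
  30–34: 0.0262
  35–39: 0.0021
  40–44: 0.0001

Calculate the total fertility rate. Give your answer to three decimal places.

1.394

Sum of ASFRs = 0.1613 + 0.0891 + 0.0262 + 0.0021 + 0.0001 = 0.2788
TFR = 5 × 0.2788 = 1.394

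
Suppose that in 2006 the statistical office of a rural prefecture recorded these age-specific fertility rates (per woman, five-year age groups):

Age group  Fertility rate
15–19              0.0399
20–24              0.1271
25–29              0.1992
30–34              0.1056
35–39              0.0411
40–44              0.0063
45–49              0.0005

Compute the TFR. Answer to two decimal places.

2.60

Sum of ASFRs = 0.0399 + 0.1271 + 0.1992 + 0.1056 + 0.0411 + 0.0063 + 0.0005 = 0.5197
TFR = 5 × 0.5197 = 2.5985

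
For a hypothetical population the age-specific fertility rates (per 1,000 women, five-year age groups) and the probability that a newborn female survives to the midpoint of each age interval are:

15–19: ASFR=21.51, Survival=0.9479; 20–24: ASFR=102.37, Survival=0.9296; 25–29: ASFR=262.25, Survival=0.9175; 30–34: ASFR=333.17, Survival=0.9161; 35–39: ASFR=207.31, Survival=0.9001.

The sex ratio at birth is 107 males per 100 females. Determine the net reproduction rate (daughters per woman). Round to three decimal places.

Proportion female at birth = 100 / (100 + 107) = 0.48309.
Survival-weighted fertility by age (5·fₓ·Sₓ):
  15–19: 5 × 21.51/1000 × 0.9479 = 0.10195
  20–24: 5 × 102.37/1000 × 0.9296 = 0.47582
  25–29: 5 × 262.25/1000 × 0.9175 = 1.20307
  30–34: 5 × 333.17/1000 × 0.9161 = 1.52609
  35–39: 5 × 207.31/1000 × 0.9001 = 0.93300
Sum = 4.23993
NRR = 0.48309 × 4.23993 = 2.04827
NRR > 1, so each generation more than replaces itself.

2.048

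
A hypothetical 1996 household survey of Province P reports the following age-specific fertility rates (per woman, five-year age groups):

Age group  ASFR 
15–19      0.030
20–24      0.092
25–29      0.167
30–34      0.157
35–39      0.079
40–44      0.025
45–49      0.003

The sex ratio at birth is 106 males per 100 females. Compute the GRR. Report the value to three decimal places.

1.342

Proportion female at birth = 100 / (100 + 106) = 0.48544.
Sum of ASFRs = 0.030 + 0.092 + 0.167 + 0.157 + 0.079 + 0.025 + 0.003 = 0.553
TFR = 5 × 0.553 = 2.765
GRR = 0.48544 × 2.765 = 1.34224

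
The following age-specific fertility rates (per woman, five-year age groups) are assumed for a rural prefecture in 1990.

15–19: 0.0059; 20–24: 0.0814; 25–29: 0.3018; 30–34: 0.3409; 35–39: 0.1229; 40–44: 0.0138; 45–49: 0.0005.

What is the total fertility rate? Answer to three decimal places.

4.336

Sum of ASFRs = 0.0059 + 0.0814 + 0.3018 + 0.3409 + 0.1229 + 0.0138 + 0.0005 = 0.8672
TFR = 5 × 0.8672 = 4.336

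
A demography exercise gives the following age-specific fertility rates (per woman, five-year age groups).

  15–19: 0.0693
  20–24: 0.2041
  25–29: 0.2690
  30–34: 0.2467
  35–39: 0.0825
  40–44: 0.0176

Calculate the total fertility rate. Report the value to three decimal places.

4.446

Sum of ASFRs = 0.0693 + 0.2041 + 0.2690 + 0.2467 + 0.0825 + 0.0176 = 0.8892
TFR = 5 × 0.8892 = 4.446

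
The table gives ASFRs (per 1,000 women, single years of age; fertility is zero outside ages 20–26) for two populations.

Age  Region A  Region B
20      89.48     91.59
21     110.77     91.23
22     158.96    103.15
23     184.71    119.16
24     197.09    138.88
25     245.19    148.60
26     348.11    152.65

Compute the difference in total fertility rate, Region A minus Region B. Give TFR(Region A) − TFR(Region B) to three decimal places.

Region A:
  Sum of ASFRs = 89.48 + 110.77 + 158.96 + 184.71 + 197.09 + 245.19 + 348.11 = 1334.31
  TFR = 1334.31 / 1000 = 1.33431
Region B:
  Sum of ASFRs = 91.59 + 91.23 + 103.15 + 119.16 + 138.88 + 148.60 + 152.65 = 845.26
  TFR = 845.26 / 1000 = 0.84526
Difference = 1.33431 − 0.84526 = 0.48905

0.489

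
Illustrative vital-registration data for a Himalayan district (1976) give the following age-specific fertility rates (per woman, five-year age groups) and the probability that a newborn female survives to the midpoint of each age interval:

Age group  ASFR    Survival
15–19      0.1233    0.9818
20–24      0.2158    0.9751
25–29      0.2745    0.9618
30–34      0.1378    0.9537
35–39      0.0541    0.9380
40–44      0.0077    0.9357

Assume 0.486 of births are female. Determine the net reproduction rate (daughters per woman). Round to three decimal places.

1.907

Proportion female at birth = 0.486.
Per-age-group product (5 × ASFR × survival probability):
  15–19: 5 × 0.1233 × 0.9818 = 0.60528
  20–24: 5 × 0.2158 × 0.9751 = 1.05213
  25–29: 5 × 0.2745 × 0.9618 = 1.32007
  30–34: 5 × 0.1378 × 0.9537 = 0.65710
  35–39: 5 × 0.0541 × 0.9380 = 0.25373
  40–44: 5 × 0.0077 × 0.9357 = 0.03602
Sum = 3.92433
NRR = 0.486 × 3.92433 = 1.90722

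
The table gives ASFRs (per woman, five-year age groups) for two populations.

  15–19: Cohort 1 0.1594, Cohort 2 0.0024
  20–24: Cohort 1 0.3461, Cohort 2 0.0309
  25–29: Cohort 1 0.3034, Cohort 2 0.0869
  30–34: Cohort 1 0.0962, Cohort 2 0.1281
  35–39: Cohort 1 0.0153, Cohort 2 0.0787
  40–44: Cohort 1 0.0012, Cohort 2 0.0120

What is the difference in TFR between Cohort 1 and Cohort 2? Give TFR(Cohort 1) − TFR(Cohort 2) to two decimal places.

2.91

Cohort 1:
  Sum of ASFRs = 0.1594 + 0.3461 + 0.3034 + 0.0962 + 0.0153 + 0.0012 = 0.9216
  TFR = 5 × 0.9216 = 4.608
Cohort 2:
  Sum of ASFRs = 0.0024 + 0.0309 + 0.0869 + 0.1281 + 0.0787 + 0.0120 = 0.3390
  TFR = 5 × 0.3390 = 1.695
Difference = 4.608 − 1.695 = 2.913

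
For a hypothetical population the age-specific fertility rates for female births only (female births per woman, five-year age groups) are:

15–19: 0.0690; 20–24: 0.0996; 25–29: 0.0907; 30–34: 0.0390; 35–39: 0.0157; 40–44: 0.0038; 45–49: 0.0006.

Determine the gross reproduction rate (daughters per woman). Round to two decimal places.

1.59

Sum of female ASFRs = 0.0690 + 0.0996 + 0.0907 + 0.0390 + 0.0157 + 0.0038 + 0.0006 = 0.3184
GRR = 5 × 0.3184 = 1.592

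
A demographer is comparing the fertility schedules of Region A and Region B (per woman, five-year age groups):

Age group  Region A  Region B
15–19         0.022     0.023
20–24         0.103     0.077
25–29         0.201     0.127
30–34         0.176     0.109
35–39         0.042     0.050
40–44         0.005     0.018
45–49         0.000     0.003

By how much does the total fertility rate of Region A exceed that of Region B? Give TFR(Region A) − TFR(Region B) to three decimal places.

0.710

Region A:
  Sum of ASFRs = 0.022 + 0.103 + 0.201 + 0.176 + 0.042 + 0.005 + 0.000 = 0.549
  TFR = 5 × 0.549 = 2.745
Region B:
  Sum of ASFRs = 0.023 + 0.077 + 0.127 + 0.109 + 0.050 + 0.018 + 0.003 = 0.407
  TFR = 5 × 0.407 = 2.035
Difference = 2.745 − 2.035 = 0.71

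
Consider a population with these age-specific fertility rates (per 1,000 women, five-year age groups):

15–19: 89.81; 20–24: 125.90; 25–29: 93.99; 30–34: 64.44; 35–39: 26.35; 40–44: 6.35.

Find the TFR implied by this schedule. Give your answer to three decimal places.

2.034

Sum of ASFRs = 89.81 + 125.90 + 93.99 + 64.44 + 26.35 + 6.35 = 406.84
TFR = 5 × 406.84 / 1000 = 2.0342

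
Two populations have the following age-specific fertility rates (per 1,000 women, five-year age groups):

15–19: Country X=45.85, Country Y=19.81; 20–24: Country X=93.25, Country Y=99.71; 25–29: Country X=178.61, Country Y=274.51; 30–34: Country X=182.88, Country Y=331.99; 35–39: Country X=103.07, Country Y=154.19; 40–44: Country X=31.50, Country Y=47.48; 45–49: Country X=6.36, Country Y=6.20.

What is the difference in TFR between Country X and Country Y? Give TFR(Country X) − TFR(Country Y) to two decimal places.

Country X:
  Sum of ASFRs = 45.85 + 93.25 + 178.61 + 182.88 + 103.07 + 31.50 + 6.36 = 641.52
  TFR = 5 × 641.52 / 1000 = 3.2076
Country Y:
  Sum of ASFRs = 19.81 + 99.71 + 274.51 + 331.99 + 154.19 + 47.48 + 6.20 = 933.89
  TFR = 5 × 933.89 / 1000 = 4.66945
Difference = 3.2076 − 4.66945 = -1.46185

-1.46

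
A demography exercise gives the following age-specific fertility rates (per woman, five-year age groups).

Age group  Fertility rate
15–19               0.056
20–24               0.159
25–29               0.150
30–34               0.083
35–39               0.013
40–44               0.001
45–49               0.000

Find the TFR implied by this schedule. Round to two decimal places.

2.31

Sum of ASFRs = 0.056 + 0.159 + 0.150 + 0.083 + 0.013 + 0.001 + 0.000 = 0.462
TFR = 5 × 0.462 = 2.31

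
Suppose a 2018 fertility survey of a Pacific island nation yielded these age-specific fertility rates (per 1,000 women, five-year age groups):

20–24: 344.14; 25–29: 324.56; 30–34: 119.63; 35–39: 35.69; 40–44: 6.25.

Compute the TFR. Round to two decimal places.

Sum of ASFRs = 344.14 + 324.56 + 119.63 + 35.69 + 6.25 = 830.27
TFR = 5 × 830.27 / 1000 = 4.15135

4.15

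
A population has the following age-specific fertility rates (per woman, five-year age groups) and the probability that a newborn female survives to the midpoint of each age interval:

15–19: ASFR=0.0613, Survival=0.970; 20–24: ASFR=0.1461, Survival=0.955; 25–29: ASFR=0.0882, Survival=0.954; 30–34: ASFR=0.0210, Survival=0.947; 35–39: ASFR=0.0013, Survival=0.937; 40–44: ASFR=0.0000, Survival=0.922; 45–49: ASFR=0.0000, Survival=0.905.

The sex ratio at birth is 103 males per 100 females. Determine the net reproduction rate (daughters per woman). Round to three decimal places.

Proportion female at birth = 100 / (100 + 103) = 0.49261.
Survival-weighted fertility by age (5·fₓ·Sₓ):
  15–19: 5 × 0.0613 × 0.970 = 0.29731
  20–24: 5 × 0.1461 × 0.955 = 0.69763
  25–29: 5 × 0.0882 × 0.954 = 0.42071
  30–34: 5 × 0.0210 × 0.947 = 0.09944
  35–39: 5 × 0.0013 × 0.937 = 0.00609
  40–44: 5 × 0.0000 × 0.922 = 0.00000
  45–49: 5 × 0.0000 × 0.905 = 0.00000
Sum = 1.52118
NRR = 0.49261 × 1.52118 = 0.74935
NRR < 1, so the cohort does not fully replace itself.

0.749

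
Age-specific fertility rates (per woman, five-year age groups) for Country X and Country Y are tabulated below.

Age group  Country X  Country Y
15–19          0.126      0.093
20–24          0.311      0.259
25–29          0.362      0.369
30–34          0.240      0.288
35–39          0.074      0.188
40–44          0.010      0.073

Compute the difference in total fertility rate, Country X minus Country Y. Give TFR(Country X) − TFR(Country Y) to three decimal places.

-0.735

Country X:
  Sum of ASFRs = 0.126 + 0.311 + 0.362 + 0.240 + 0.074 + 0.010 = 1.123
  TFR = 5 × 1.123 = 5.615
Country Y:
  Sum of ASFRs = 0.093 + 0.259 + 0.369 + 0.288 + 0.188 + 0.073 = 1.270
  TFR = 5 × 1.270 = 6.35
Difference = 5.615 − 6.35 = -0.735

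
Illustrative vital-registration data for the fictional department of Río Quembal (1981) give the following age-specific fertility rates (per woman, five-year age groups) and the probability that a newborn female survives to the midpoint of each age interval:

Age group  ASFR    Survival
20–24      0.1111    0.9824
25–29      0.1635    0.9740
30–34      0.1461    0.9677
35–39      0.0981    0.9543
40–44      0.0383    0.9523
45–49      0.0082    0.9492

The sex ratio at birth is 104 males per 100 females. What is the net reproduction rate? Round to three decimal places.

Proportion female at birth = 100 / (100 + 104) = 0.49020.
Weighting each age-specific rate by interval width and survival:
  20–24: 5 × 0.1111 × 0.9824 = 0.54572
  25–29: 5 × 0.1635 × 0.9740 = 0.79625
  30–34: 5 × 0.1461 × 0.9677 = 0.70690
  35–39: 5 × 0.0981 × 0.9543 = 0.46808
  40–44: 5 × 0.0383 × 0.9523 = 0.18237
  45–49: 5 × 0.0082 × 0.9492 = 0.03892
Sum = 2.73824
NRR = 0.49020 × 2.73824 = 1.34229

1.342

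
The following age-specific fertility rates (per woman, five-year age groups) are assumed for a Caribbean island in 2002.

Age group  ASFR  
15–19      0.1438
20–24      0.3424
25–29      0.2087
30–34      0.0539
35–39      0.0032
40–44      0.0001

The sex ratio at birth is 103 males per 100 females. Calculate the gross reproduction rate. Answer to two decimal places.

Proportion female at birth = 100 / (100 + 103) = 0.49261.
Sum of ASFRs = 0.1438 + 0.3424 + 0.2087 + 0.0539 + 0.0032 + 0.0001 = 0.7521
TFR = 5 × 0.7521 = 3.7605
GRR = 0.49261 × 3.7605 = 1.85246

1.85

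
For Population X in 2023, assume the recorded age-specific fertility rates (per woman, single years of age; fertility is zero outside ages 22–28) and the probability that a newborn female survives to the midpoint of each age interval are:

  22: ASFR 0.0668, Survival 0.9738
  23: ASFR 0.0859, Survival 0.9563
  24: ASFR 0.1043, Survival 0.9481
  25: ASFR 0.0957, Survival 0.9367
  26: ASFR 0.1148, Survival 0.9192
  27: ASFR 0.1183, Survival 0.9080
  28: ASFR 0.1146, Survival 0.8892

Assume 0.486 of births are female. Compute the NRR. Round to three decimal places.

Proportion female at birth = 0.486.
Each age group contributes 1 × ASFR × survival:
  22: 1 × 0.0668 × 0.9738 = 0.06505
  23: 1 × 0.0859 × 0.9563 = 0.08215
  24: 1 × 0.1043 × 0.9481 = 0.09889
  25: 1 × 0.0957 × 0.9367 = 0.08964
  26: 1 × 0.1148 × 0.9192 = 0.10552
  27: 1 × 0.1183 × 0.9080 = 0.10742
  28: 1 × 0.1146 × 0.8892 = 0.10190
Sum = 0.65057
NRR = 0.486 × 0.65057 = 0.31618
An NRR under 1 implies long-run decline under these rates.

0.316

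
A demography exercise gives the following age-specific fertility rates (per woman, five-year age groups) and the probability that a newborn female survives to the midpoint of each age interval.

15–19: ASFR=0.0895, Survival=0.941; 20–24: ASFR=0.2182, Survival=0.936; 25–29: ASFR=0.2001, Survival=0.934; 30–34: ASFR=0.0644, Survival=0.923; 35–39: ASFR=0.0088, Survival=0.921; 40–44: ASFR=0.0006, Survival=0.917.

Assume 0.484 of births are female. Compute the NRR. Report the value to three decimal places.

Proportion female at birth = 0.484.
Weighting each age-specific rate by interval width and survival:
  15–19: 5 × 0.0895 × 0.941 = 0.42110
  20–24: 5 × 0.2182 × 0.936 = 1.02118
  25–29: 5 × 0.2001 × 0.934 = 0.93447
  30–34: 5 × 0.0644 × 0.923 = 0.29721
  35–39: 5 × 0.0088 × 0.921 = 0.04052
  40–44: 5 × 0.0006 × 0.917 = 0.00275
Sum = 2.71723
NRR = 0.484 × 2.71723 = 1.31514

1.315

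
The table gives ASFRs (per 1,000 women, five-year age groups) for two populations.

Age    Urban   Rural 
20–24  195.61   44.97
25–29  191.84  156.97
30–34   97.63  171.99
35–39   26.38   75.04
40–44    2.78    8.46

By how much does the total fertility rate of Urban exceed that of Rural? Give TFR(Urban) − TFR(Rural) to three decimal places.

Urban:
  Sum of ASFRs = 195.61 + 191.84 + 97.63 + 26.38 + 2.78 = 514.24
  TFR = 5 × 514.24 / 1000 = 2.5712
Rural:
  Sum of ASFRs = 44.97 + 156.97 + 171.99 + 75.04 + 8.46 = 457.43
  TFR = 5 × 457.43 / 1000 = 2.28715
Difference = 2.5712 − 2.28715 = 0.28405

0.284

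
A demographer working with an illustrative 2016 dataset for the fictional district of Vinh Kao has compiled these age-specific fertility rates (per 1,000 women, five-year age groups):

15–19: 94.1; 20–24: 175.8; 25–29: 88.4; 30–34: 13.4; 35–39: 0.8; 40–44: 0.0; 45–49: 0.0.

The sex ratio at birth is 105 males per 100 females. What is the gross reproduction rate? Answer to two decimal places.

0.91

Proportion female at birth = 100 / (100 + 105) = 0.48780.
Sum of ASFRs = 94.1 + 175.8 + 88.4 + 13.4 + 0.8 + 0.0 + 0.0 = 372.5
TFR = 5 × 372.5 / 1000 = 1.8625
GRR = 0.48780 × 1.8625 = 0.90853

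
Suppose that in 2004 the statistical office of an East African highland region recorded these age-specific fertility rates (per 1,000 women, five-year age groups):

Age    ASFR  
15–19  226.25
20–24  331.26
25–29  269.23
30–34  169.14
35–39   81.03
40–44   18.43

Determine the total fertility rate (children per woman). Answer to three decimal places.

5.477

Sum of ASFRs = 226.25 + 331.26 + 269.23 + 169.14 + 81.03 + 18.43 = 1095.34
TFR = 5 × 1095.34 / 1000 = 5.4767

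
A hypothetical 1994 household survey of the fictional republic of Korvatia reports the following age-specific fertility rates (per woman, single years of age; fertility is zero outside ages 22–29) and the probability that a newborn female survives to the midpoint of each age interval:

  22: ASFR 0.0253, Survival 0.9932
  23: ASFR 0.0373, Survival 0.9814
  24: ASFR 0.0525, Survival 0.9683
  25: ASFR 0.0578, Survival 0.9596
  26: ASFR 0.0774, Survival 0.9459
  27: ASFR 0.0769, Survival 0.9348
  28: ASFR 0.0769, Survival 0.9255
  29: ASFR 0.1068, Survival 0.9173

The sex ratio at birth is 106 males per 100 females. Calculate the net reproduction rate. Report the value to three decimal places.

0.234

Proportion female at birth = 100 / (100 + 106) = 0.48544.
Per-age-group product (1 × ASFR × survival probability):
  22: 1 × 0.0253 × 0.9932 = 0.02513
  23: 1 × 0.0373 × 0.9814 = 0.03661
  24: 1 × 0.0525 × 0.9683 = 0.05084
  25: 1 × 0.0578 × 0.9596 = 0.05546
  26: 1 × 0.0774 × 0.9459 = 0.07321
  27: 1 × 0.0769 × 0.9348 = 0.07189
  28: 1 × 0.0769 × 0.9255 = 0.07117
  29: 1 × 0.1068 × 0.9173 = 0.09797
Sum = 0.48228
NRR = 0.48544 × 0.48228 = 0.23412
With NRR below 1 the population is below replacement fertility.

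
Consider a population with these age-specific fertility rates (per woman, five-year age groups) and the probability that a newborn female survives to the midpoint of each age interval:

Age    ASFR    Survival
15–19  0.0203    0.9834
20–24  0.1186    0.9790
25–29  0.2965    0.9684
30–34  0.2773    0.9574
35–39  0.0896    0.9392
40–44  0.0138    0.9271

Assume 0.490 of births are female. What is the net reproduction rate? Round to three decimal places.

1.925

Proportion female at birth = 0.490.
Weighting each age-specific rate by interval width and survival:
  15–19: 5 × 0.0203 × 0.9834 = 0.09982
  20–24: 5 × 0.1186 × 0.9790 = 0.58055
  25–29: 5 × 0.2965 × 0.9684 = 1.43565
  30–34: 5 × 0.2773 × 0.9574 = 1.32744
  35–39: 5 × 0.0896 × 0.9392 = 0.42076
  40–44: 5 × 0.0138 × 0.9271 = 0.06397
Sum = 3.92819
NRR = 0.490 × 3.92819 = 1.92481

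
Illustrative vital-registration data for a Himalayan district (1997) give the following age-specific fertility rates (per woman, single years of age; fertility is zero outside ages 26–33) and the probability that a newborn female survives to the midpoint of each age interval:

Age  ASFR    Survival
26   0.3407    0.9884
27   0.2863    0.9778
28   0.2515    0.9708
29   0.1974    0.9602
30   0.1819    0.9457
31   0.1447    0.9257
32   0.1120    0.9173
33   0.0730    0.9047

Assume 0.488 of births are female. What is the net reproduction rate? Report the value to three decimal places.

Proportion female at birth = 0.488.
Weighting each age-specific rate by interval width and survival:
  26: 1 × 0.3407 × 0.9884 = 0.33675
  27: 1 × 0.2863 × 0.9778 = 0.27994
  28: 1 × 0.2515 × 0.9708 = 0.24416
  29: 1 × 0.1974 × 0.9602 = 0.18954
  30: 1 × 0.1819 × 0.9457 = 0.17202
  31: 1 × 0.1447 × 0.9257 = 0.13395
  32: 1 × 0.1120 × 0.9173 = 0.10274
  33: 1 × 0.0730 × 0.9047 = 0.06604
Sum = 1.52514
NRR = 0.488 × 1.52514 = 0.74427

0.744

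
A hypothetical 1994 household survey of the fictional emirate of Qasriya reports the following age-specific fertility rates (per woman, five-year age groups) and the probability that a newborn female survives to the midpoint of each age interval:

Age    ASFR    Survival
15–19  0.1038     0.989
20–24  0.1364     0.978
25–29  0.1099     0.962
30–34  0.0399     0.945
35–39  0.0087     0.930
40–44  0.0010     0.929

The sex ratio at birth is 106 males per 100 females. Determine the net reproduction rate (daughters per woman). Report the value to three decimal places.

0.943

Proportion female at birth = 100 / (100 + 106) = 0.48544.
Weighting each age-specific rate by interval width and survival:
  15–19: 5 × 0.1038 × 0.989 = 0.51329
  20–24: 5 × 0.1364 × 0.978 = 0.66700
  25–29: 5 × 0.1099 × 0.962 = 0.52862
  30–34: 5 × 0.0399 × 0.945 = 0.18853
  35–39: 5 × 0.0087 × 0.930 = 0.04046
  40–44: 5 × 0.0010 × 0.929 = 0.00465
Sum = 1.94255
NRR = 0.48544 × 1.94255 = 0.94299
With NRR below 1 the population is below replacement fertility.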